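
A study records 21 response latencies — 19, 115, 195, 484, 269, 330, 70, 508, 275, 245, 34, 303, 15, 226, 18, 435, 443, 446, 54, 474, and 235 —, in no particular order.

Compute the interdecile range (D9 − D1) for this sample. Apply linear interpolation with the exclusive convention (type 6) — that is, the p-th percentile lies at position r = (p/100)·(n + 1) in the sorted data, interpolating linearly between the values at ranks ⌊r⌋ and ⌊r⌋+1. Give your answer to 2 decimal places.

Sorted: 15, 18, 19, 34, 54, 70, 115, 195, 226, 235, 245, 269, 275, 303, 330, 435, 443, 446, 474, 484, 508.
n = 21.
P10: r = 2.2; ranks 2–3 are 18, 19; interpolating gives 18.2.
P90: r = 19.8; ranks 19–20 are 474, 484; interpolating gives 482.
Difference: 482 − 18.2 = 463.8.

463.80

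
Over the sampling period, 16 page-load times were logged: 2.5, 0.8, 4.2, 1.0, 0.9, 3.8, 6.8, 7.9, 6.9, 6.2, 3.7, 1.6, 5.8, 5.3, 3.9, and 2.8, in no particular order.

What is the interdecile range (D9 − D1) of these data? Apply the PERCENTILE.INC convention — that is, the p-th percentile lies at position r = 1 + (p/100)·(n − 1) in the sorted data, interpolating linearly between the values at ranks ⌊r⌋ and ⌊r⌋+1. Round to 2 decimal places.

5.90

Sorted: 0.8, 0.9, 1.0, 1.6, 2.5, 2.8, 3.7, 3.8, 3.9, 4.2, 5.3, 5.8, 6.2, 6.8, 6.9, 7.9.
n = 16.
P10: r = 2.5; ranks 2–3 are 0.9, 1.0; interpolating gives 0.95.
P90: r = 14.5; ranks 14–15 are 6.8, 6.9; interpolating gives 6.85.
Difference: 6.85 − 0.95 = 5.9.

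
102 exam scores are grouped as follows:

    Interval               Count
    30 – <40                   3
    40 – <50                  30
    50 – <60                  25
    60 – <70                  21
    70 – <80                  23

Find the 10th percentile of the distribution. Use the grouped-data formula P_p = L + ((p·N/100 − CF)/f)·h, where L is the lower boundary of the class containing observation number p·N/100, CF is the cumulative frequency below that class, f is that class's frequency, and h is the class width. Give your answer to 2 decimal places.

N = 102; target position k = 10/100 · 102 = 10.2.
Cumulative frequencies: 3, 33, 58, 79, 102.
Observation 10.2 falls in the class 40 – <50.
L = 40, CF = 3, f = 30, h = 10.
P10 = 40 + ((10.2 − 3)/30)·10 = 40 + 2.4 = 42.4.

42.40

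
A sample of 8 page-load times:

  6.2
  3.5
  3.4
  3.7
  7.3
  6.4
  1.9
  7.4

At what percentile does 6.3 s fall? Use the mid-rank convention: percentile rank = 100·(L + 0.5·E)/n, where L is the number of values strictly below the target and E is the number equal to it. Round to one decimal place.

62.5

Sorted: 1.9, 3.4, 3.5, 3.7, 6.2, 6.4, 7.3, 7.4.
Count below 6.3: L = 5; count equal: E = 0; n = 8.
Percentile rank = 100·(5 + 0.5·0)/8 = 100·5/8 = 62.5.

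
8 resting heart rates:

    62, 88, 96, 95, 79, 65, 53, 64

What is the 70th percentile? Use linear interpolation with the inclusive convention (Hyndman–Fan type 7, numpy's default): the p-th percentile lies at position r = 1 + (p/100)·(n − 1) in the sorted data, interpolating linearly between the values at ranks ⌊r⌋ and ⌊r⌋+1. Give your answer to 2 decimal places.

87.10

Sorted: 53, 62, 64, 65, 79, 88, 95, 96.
n = 8.
r = 1 + (70/100)·(8 − 1) = 1 + 4.9 = 5.9.
Rank 5 is 79 and rank 6 is 88.
Interpolate: 79 + 0.9·(88 − 79) = 79 + 0.9·9 = 87.1.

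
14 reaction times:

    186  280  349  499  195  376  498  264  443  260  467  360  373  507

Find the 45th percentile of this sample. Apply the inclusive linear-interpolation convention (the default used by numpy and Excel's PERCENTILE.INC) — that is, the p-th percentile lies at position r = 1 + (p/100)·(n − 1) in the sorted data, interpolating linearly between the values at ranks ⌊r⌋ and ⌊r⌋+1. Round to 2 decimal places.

358.35

Sorted: 186, 195, 260, 264, 280, 349, 360, 373, 376, 443, 467, 498, 499, 507.
n = 14.
r = 1 + (45/100)·(14 − 1) = 1 + 5.85 = 6.85.
Rank 6 is 349 and rank 7 is 360.
Interpolate: 349 + 0.85·(360 − 349) = 349 + 0.85·11 = 358.35.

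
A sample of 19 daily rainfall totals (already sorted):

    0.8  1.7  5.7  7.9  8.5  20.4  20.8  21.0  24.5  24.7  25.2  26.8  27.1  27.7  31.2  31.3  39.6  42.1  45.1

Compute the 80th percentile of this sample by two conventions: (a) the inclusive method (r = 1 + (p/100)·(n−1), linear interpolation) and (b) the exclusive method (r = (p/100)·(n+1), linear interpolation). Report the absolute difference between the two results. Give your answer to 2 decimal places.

n = 19.
(a) r = 15.4; between ranks 15 (31.2) and 16 (31.3): 31.24.
(b) r = 16 → value at rank 16 = 31.3.
|31.24 − 31.3| = 0.06.

0.06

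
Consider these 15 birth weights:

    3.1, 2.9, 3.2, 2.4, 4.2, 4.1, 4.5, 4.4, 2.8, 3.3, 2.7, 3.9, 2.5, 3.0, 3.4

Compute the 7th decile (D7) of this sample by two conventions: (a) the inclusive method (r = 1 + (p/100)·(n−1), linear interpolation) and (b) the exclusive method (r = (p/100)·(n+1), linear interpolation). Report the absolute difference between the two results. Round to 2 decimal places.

Sorted: 2.4, 2.5, 2.7, 2.8, 2.9, 3.0, 3.1, 3.2, 3.3, 3.4, 3.9, 4.1, 4.2, 4.4, 4.5.
n = 15.
(a) r = 10.8; between ranks 10 (3.4) and 11 (3.9): 3.8.
(b) r = 11.2; between ranks 11 (3.9) and 12 (4.1): 3.94.
|3.8 − 3.94| = 0.14.

0.14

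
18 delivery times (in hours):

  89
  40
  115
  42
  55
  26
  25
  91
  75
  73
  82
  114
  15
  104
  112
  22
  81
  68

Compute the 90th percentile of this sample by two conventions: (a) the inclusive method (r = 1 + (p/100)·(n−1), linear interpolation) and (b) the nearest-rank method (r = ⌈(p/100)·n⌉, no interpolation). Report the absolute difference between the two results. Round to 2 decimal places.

Sorted: 15, 22, 25, 26, 40, 42, 55, 68, 73, 75, 81, 82, 89, 91, 104, 112, 114, 115.
n = 18.
(a) r = 16.3; between ranks 16 (112) and 17 (114): 112.6.
(b) the nearest-rank method: rank 17 → 114.
|112.6 − 114| = 1.4.

1.40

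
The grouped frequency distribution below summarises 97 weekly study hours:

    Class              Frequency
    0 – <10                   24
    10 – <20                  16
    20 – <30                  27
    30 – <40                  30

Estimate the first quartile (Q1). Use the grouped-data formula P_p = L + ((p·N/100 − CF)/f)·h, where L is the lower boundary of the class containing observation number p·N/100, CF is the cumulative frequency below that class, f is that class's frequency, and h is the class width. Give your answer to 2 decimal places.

N = 97; target position k = 25/100 · 97 = 24.25.
Cumulative frequencies: 24, 40, 67, 97.
Observation 24.25 falls in the class 10 – <20.
L = 10, CF = 24, f = 16, h = 10.
P25 = 10 + ((24.25 − 24)/16)·10 = 10 + 0.15625 = 10.1562.

10.16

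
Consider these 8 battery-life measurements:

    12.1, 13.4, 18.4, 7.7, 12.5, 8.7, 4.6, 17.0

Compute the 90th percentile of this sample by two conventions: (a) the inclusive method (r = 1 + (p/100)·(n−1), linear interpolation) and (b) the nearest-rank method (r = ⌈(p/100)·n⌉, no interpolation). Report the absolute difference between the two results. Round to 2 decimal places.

0.98

Sorted: 4.6, 7.7, 8.7, 12.1, 12.5, 13.4, 17.0, 18.4.
n = 8.
(a) r = 7.3; between ranks 7 (17.0) and 8 (18.4): 17.42.
(b) the nearest-rank method: rank 8 → 18.4.
|17.42 − 18.4| = 0.98.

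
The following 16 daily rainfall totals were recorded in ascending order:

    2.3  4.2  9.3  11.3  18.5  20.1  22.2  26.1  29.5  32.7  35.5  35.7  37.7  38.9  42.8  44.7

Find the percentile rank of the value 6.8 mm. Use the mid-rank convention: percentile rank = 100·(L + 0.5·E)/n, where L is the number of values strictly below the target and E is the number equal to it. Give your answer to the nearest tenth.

Count below 6.8: L = 2; count equal: E = 0; n = 16.
Percentile rank = 100·(2 + 0.5·0)/16 = 100·2/16 = 12.5.

12.5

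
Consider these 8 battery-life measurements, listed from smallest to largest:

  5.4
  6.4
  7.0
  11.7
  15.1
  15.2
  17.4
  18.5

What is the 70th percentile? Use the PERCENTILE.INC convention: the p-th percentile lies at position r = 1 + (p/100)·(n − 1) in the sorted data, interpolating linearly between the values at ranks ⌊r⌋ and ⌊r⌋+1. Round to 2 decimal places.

15.19

n = 8.
r = 1 + (70/100)·(8 − 1) = 1 + 4.9 = 5.9.
Rank 5 is 15.1 and rank 6 is 15.2.
Interpolate: 15.1 + 0.9·(15.2 − 15.1) = 15.1 + 0.9·0.1 = 15.19.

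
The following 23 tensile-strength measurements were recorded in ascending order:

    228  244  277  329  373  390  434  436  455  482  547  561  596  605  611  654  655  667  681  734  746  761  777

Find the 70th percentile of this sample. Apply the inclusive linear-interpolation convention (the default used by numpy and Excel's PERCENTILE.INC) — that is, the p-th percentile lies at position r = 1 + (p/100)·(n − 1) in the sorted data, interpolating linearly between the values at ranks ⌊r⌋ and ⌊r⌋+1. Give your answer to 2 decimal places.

n = 23.
r = 1 + (70/100)·(23 − 1) = 1 + 15.4 = 16.4.
Rank 16 is 654 and rank 17 is 655.
Interpolate: 654 + 0.4·(655 − 654) = 654 + 0.4·1 = 654.4.

654.40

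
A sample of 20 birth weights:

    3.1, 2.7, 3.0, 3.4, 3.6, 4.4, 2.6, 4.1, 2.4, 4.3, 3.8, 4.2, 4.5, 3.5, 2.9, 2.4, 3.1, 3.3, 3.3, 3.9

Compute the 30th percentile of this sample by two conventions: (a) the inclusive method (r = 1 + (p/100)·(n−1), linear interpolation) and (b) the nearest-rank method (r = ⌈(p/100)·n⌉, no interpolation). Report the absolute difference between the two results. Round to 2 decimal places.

Sorted: 2.4, 2.4, 2.6, 2.7, 2.9, 3.0, 3.1, 3.1, 3.3, 3.3, 3.4, 3.5, 3.6, 3.8, 3.9, 4.1, 4.2, 4.3, 4.4, 4.5.
n = 20.
(a) r = 6.7; between ranks 6 (3.0) and 7 (3.1): 3.07.
(b) the nearest-rank method: rank 6 → 3.
|3.07 − 3| = 0.07.

0.07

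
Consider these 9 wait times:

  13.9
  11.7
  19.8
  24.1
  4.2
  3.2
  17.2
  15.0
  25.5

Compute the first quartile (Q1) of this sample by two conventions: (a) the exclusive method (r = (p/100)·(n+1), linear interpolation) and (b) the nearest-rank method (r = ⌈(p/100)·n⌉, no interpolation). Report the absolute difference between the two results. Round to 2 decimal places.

Sorted: 3.2, 4.2, 11.7, 13.9, 15.0, 17.2, 19.8, 24.1, 25.5.
n = 9.
(a) r = 2.5; between ranks 2 (4.2) and 3 (11.7): 7.95.
(b) the nearest-rank method: rank 3 → 11.7.
|7.95 − 11.7| = 3.75.

3.75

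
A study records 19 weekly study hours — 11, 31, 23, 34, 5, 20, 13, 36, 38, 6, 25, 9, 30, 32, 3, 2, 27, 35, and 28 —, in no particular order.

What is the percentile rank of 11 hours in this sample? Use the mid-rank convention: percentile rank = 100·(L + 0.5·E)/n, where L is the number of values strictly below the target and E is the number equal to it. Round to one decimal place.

28.9

Sorted: 2, 3, 5, 6, 9, 11, 13, 20, 23, 25, 27, 28, 30, 31, 32, 34, 35, 36, 38.
Count below 11: L = 5; count equal: E = 1; n = 19.
Percentile rank = 100·(5 + 0.5·1)/19 = 100·5.5/19 = 28.95.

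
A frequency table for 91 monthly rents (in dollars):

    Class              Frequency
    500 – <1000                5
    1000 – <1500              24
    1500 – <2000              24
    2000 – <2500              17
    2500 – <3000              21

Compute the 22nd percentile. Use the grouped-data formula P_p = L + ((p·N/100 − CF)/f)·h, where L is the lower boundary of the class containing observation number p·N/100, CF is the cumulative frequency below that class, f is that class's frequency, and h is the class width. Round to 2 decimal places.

N = 91; target position k = 22/100 · 91 = 20.02.
Cumulative frequencies: 5, 29, 53, 70, 91.
Observation 20.02 falls in the class 1000 – <1500.
L = 1000, CF = 5, f = 24, h = 500.
P22 = 1000 + ((20.02 − 5)/24)·500 = 1000 + 312.917 = 1312.92.

1312.92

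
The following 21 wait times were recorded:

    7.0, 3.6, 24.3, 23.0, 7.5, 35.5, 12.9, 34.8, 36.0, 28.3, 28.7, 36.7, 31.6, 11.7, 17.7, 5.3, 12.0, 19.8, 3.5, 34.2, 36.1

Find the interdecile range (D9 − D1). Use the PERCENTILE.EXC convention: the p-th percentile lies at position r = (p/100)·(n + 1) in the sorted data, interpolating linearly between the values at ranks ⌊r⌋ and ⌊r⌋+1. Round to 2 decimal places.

32.14

Sorted: 3.5, 3.6, 5.3, 7.0, 7.5, 11.7, 12.0, 12.9, 17.7, 19.8, 23.0, 24.3, 28.3, 28.7, 31.6, 34.2, 34.8, 35.5, 36.0, 36.1, 36.7.
n = 21.
P10: r = 2.2; ranks 2–3 are 3.6, 5.3; interpolating gives 3.94.
P90: r = 19.8; ranks 19–20 are 36.0, 36.1; interpolating gives 36.08.
Difference: 36.08 − 3.94 = 32.14.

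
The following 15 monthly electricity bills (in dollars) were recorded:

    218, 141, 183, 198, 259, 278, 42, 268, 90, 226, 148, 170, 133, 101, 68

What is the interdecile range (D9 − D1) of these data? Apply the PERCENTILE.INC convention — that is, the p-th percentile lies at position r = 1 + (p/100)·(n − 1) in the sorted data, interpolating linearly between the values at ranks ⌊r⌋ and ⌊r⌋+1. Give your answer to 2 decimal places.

Sorted: 42, 68, 90, 101, 133, 141, 148, 170, 183, 198, 218, 226, 259, 268, 278.
n = 15.
P10: r = 2.4; ranks 2–3 are 68, 90; interpolating gives 76.8.
P90: r = 13.6; ranks 13–14 are 259, 268; interpolating gives 264.4.
Difference: 264.4 − 76.8 = 187.6.

187.60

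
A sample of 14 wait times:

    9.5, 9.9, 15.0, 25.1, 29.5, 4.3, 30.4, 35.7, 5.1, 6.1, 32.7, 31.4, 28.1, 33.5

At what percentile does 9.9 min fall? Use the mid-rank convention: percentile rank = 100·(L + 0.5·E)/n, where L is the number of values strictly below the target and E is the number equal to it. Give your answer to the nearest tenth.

Sorted: 4.3, 5.1, 6.1, 9.5, 9.9, 15.0, 25.1, 28.1, 29.5, 30.4, 31.4, 32.7, 33.5, 35.7.
Count below 9.9: L = 4; count equal: E = 1; n = 14.
Percentile rank = 100·(4 + 0.5·1)/14 = 100·4.5/14 = 32.14.

32.1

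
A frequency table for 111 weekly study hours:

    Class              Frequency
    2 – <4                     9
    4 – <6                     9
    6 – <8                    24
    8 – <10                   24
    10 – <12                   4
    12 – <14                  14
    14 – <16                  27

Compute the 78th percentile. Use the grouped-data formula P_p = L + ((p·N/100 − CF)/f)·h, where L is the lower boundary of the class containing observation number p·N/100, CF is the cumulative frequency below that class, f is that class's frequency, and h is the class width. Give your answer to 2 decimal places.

14.19

N = 111; target position k = 78/100 · 111 = 86.58.
Cumulative frequencies: 9, 18, 42, 66, 70, 84, 111.
Observation 86.58 falls in the class 14 – <16.
L = 14, CF = 84, f = 27, h = 2.
P78 = 14 + ((86.58 − 84)/27)·2 = 14 + 0.191111 = 14.1911.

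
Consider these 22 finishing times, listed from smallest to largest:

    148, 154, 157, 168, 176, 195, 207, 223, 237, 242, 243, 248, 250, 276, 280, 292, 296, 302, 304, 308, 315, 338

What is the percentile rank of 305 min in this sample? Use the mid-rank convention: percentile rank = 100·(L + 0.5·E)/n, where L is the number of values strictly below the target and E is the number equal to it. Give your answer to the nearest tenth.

Count below 305: L = 19; count equal: E = 0; n = 22.
Percentile rank = 100·(19 + 0.5·0)/22 = 100·19/22 = 86.36.

86.4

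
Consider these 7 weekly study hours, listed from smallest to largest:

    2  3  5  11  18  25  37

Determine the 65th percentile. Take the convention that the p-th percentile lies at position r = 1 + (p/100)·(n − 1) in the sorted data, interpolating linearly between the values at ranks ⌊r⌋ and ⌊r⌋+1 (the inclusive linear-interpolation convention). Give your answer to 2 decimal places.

17.30

n = 7.
r = 1 + (65/100)·(7 − 1) = 1 + 3.9 = 4.9.
Rank 4 is 11 and rank 5 is 18.
Interpolate: 11 + 0.9·(18 − 11) = 11 + 0.9·7 = 17.3.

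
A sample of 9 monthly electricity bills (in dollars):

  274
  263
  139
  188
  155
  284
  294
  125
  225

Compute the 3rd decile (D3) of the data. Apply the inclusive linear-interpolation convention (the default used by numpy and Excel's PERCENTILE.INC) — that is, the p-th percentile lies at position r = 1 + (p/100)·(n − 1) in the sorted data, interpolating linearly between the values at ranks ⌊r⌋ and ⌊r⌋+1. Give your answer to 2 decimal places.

168.20

Sorted: 125, 139, 155, 188, 225, 263, 274, 284, 294.
n = 9.
r = 1 + (30/100)·(9 − 1) = 1 + 2.4 = 3.4.
Rank 3 is 155 and rank 4 is 188.
Interpolate: 155 + 0.4·(188 − 155) = 155 + 0.4·33 = 168.2.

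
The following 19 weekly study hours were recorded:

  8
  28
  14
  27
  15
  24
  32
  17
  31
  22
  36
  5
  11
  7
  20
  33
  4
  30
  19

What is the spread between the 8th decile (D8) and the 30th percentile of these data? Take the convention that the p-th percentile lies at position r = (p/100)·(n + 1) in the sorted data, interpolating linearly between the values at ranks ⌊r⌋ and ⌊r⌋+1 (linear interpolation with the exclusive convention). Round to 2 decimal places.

17.00

Sorted: 4, 5, 7, 8, 11, 14, 15, 17, 19, 20, 22, 24, 27, 28, 30, 31, 32, 33, 36.
n = 19.
P30: r = 6 (integer) → 14.
P80: r = 16 (integer) → 31.
Difference: 31 − 14 = 17.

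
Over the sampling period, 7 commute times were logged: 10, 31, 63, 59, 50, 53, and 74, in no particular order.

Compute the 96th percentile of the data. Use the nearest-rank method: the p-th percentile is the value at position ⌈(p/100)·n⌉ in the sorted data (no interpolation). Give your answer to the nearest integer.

74

Sorted: 10, 31, 50, 53, 59, 63, 74.
n = 7.
Position = ⌈96/100 · 7⌉ = ⌈6.72⌉ = 7.
The value at rank 7 is 74.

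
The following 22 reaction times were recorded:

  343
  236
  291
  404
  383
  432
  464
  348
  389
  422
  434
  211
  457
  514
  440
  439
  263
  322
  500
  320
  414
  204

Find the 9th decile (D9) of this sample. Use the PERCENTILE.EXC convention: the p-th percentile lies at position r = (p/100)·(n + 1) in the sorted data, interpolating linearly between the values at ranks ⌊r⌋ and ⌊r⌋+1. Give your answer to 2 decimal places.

Sorted: 204, 211, 236, 263, 291, 320, 322, 343, 348, 383, 389, 404, 414, 422, 432, 434, 439, 440, 457, 464, 500, 514.
n = 22.
r = (90/100)·(22 + 1) = 20.7.
Rank 20 is 464 and rank 21 is 500.
Interpolate: 464 + 0.7·(500 − 464) = 464 + 0.7·36 = 489.2.

489.20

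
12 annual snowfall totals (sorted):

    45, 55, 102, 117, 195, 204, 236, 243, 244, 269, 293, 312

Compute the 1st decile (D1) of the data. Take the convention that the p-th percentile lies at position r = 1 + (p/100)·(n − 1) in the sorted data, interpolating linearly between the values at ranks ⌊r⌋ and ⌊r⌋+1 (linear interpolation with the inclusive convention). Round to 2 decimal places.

59.70

n = 12.
r = 1 + (10/100)·(12 − 1) = 1 + 1.1 = 2.1.
Rank 2 is 55 and rank 3 is 102.
Interpolate: 55 + 0.1·(102 − 55) = 55 + 0.1·47 = 59.7.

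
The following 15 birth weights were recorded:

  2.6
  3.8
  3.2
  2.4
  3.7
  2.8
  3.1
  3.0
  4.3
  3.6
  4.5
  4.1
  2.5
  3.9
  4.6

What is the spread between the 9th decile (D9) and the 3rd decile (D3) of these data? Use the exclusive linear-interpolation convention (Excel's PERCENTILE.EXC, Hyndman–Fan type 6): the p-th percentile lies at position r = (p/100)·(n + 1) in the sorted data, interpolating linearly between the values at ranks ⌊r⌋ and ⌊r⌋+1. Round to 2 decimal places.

1.58

Sorted: 2.4, 2.5, 2.6, 2.8, 3.0, 3.1, 3.2, 3.6, 3.7, 3.8, 3.9, 4.1, 4.3, 4.5, 4.6.
n = 15.
P30: r = 4.8; ranks 4–5 are 2.8, 3.0; interpolating gives 2.96.
P90: r = 14.4; ranks 14–15 are 4.5, 4.6; interpolating gives 4.54.
Difference: 4.54 − 2.96 = 1.58.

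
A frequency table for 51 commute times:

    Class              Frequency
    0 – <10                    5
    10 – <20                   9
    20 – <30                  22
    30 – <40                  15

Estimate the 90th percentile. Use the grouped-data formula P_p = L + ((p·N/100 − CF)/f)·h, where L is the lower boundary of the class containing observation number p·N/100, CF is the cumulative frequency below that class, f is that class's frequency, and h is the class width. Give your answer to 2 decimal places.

N = 51; target position k = 90/100 · 51 = 45.9.
Cumulative frequencies: 5, 14, 36, 51.
Observation 45.9 falls in the class 30 – <40.
L = 30, CF = 36, f = 15, h = 10.
P90 = 30 + ((45.9 − 36)/15)·10 = 30 + 6.6 = 36.6.

36.60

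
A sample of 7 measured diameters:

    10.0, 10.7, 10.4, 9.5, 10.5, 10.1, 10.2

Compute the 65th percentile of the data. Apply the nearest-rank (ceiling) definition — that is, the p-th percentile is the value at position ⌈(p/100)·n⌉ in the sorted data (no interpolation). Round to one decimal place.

Sorted: 9.5, 10.0, 10.1, 10.2, 10.4, 10.5, 10.7.
n = 7.
Position = ⌈65/100 · 7⌉ = ⌈4.55⌉ = 5.
The value at rank 5 is 10.4.

10.4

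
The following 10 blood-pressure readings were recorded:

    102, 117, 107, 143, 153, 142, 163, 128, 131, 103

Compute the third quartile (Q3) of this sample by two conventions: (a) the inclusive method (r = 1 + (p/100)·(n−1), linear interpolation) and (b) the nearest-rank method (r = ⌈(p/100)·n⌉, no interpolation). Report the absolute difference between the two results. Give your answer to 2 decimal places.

0.25

Sorted: 102, 103, 107, 117, 128, 131, 142, 143, 153, 163.
n = 10.
(a) r = 7.75; between ranks 7 (142) and 8 (143): 142.75.
(b) the nearest-rank method: rank 8 → 143.
|142.75 − 143| = 0.25.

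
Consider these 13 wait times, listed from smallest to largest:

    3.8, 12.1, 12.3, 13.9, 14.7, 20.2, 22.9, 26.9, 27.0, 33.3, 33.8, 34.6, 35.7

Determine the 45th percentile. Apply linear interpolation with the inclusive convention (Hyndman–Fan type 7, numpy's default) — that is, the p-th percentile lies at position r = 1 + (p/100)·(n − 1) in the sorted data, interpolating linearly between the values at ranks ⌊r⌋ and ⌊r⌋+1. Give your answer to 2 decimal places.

21.28

n = 13.
r = 1 + (45/100)·(13 − 1) = 1 + 5.4 = 6.4.
Rank 6 is 20.2 and rank 7 is 22.9.
Interpolate: 20.2 + 0.4·(22.9 − 20.2) = 20.2 + 0.4·2.7 = 21.28.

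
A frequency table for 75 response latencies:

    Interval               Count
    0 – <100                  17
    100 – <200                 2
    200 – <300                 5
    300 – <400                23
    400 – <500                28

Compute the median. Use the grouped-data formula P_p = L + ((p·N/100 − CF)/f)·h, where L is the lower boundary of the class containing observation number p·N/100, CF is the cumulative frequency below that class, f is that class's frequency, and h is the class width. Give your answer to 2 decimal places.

358.70

N = 75; target position k = 50/100 · 75 = 37.5.
Cumulative frequencies: 17, 19, 24, 47, 75.
Observation 37.5 falls in the class 300 – <400.
L = 300, CF = 24, f = 23, h = 100.
P50 = 300 + ((37.5 − 24)/23)·100 = 300 + 58.6957 = 358.696.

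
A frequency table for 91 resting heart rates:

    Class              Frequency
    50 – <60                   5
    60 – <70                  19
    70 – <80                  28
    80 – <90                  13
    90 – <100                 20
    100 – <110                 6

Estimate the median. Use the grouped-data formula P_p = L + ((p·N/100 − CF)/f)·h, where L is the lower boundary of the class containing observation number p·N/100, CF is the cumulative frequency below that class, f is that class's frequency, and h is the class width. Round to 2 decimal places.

N = 91; target position k = 50/100 · 91 = 45.5.
Cumulative frequencies: 5, 24, 52, 65, 85, 91.
Observation 45.5 falls in the class 70 – <80.
L = 70, CF = 24, f = 28, h = 10.
P50 = 70 + ((45.5 − 24)/28)·10 = 70 + 7.67857 = 77.6786.

77.68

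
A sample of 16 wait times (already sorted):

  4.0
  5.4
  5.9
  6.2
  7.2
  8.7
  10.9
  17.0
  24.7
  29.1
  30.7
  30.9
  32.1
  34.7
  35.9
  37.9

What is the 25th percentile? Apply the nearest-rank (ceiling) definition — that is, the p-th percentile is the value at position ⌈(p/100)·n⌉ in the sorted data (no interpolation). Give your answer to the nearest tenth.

6.2

n = 16.
Position = ⌈25/100 · 16⌉ = ⌈4⌉ = 4.
The value at rank 4 is 6.2.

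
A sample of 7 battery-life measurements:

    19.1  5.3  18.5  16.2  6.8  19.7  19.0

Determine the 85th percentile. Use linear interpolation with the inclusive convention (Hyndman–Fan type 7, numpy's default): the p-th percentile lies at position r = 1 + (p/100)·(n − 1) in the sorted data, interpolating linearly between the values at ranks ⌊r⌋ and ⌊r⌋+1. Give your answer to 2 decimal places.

Sorted: 5.3, 6.8, 16.2, 18.5, 19.0, 19.1, 19.7.
n = 7.
r = 1 + (85/100)·(7 − 1) = 1 + 5.1 = 6.1.
Rank 6 is 19.1 and rank 7 is 19.7.
Interpolate: 19.1 + 0.1·(19.7 − 19.1) = 19.1 + 0.1·0.6 = 19.16.

19.16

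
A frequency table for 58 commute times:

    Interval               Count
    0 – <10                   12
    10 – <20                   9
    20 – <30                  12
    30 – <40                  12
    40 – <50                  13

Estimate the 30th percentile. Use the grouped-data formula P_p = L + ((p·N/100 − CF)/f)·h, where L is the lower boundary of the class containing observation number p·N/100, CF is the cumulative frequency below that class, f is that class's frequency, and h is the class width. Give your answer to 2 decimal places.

16.00

N = 58; target position k = 30/100 · 58 = 17.4.
Cumulative frequencies: 12, 21, 33, 45, 58.
Observation 17.4 falls in the class 10 – <20.
L = 10, CF = 12, f = 9, h = 10.
P30 = 10 + ((17.4 − 12)/9)·10 = 10 + 6 = 16.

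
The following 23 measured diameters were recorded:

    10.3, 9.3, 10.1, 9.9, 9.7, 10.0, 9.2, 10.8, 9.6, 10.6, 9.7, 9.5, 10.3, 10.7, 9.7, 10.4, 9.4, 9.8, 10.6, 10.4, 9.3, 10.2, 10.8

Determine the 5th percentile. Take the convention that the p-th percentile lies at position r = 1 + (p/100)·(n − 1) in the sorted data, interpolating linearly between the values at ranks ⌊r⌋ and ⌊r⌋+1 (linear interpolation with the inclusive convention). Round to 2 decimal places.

9.30

Sorted: 9.2, 9.3, 9.3, 9.4, 9.5, 9.6, 9.7, 9.7, 9.7, 9.8, 9.9, 10.0, 10.1, 10.2, 10.3, 10.3, 10.4, 10.4, 10.6, 10.6, 10.7, 10.8, 10.8.
n = 23.
r = 1 + (5/100)·(23 − 1) = 1 + 1.1 = 2.1.
Rank 2 is 9.3 and rank 3 is 9.3.
Interpolate: 9.3 + 0.1·(9.3 − 9.3) = 9.3 + 0.1·0 = 9.3.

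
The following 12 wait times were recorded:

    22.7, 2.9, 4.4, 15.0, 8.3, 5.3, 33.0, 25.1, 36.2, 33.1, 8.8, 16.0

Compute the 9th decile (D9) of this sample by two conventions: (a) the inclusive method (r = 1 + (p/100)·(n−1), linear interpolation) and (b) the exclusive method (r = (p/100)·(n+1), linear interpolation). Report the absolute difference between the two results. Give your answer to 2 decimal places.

2.18

Sorted: 2.9, 4.4, 5.3, 8.3, 8.8, 15.0, 16.0, 22.7, 25.1, 33.0, 33.1, 36.2.
n = 12.
(a) r = 10.9; between ranks 10 (33.0) and 11 (33.1): 33.09.
(b) r = 11.7; between ranks 11 (33.1) and 12 (36.2): 35.27.
|33.09 − 35.27| = 2.18.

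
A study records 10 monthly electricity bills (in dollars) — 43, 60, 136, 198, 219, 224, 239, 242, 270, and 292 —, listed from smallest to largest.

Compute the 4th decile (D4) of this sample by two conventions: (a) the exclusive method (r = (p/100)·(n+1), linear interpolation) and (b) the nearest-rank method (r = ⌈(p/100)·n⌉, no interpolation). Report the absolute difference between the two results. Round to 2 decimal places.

n = 10.
(a) r = 4.4; between ranks 4 (198) and 5 (219): 206.4.
(b) the nearest-rank method: rank 4 → 198.
|206.4 − 198| = 8.4.

8.40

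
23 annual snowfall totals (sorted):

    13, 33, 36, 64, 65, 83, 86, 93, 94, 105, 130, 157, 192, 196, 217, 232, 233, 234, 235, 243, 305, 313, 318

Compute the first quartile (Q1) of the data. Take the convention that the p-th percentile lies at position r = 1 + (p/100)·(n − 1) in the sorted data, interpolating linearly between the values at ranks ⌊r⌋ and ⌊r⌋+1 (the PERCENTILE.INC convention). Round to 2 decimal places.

n = 23.
r = 1 + (25/100)·(23 − 1) = 1 + 5.5 = 6.5.
Rank 6 is 83 and rank 7 is 86.
Interpolate: 83 + 0.5·(86 − 83) = 83 + 0.5·3 = 84.5.

84.50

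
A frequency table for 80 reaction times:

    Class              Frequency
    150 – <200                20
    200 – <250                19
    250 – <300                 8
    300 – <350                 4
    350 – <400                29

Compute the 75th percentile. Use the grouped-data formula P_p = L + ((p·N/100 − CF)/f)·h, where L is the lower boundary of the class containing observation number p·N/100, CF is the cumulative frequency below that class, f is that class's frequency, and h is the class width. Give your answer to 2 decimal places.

N = 80; target position k = 75/100 · 80 = 60.
Cumulative frequencies: 20, 39, 47, 51, 80.
Observation 60 falls in the class 350 – <400.
L = 350, CF = 51, f = 29, h = 50.
P75 = 350 + ((60 − 51)/29)·50 = 350 + 15.5172 = 365.517.

365.52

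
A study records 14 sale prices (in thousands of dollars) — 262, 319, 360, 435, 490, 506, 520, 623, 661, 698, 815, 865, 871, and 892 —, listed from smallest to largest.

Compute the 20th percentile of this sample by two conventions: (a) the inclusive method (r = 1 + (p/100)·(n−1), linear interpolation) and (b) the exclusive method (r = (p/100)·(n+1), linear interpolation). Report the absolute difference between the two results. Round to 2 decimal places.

45.00

n = 14.
(a) r = 3.6; between ranks 3 (360) and 4 (435): 405.
(b) r = 3 → value at rank 3 = 360.
|405 − 360| = 45.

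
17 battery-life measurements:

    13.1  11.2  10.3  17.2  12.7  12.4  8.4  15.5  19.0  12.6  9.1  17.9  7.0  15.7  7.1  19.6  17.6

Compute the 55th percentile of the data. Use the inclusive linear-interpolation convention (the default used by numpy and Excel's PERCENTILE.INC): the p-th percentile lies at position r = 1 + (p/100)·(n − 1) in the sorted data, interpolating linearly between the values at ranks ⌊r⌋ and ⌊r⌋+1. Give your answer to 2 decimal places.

Sorted: 7.0, 7.1, 8.4, 9.1, 10.3, 11.2, 12.4, 12.6, 12.7, 13.1, 15.5, 15.7, 17.2, 17.6, 17.9, 19.0, 19.6.
n = 17.
r = 1 + (55/100)·(17 − 1) = 1 + 8.8 = 9.8.
Rank 9 is 12.7 and rank 10 is 13.1.
Interpolate: 12.7 + 0.8·(13.1 − 12.7) = 12.7 + 0.8·0.4 = 13.02.

13.02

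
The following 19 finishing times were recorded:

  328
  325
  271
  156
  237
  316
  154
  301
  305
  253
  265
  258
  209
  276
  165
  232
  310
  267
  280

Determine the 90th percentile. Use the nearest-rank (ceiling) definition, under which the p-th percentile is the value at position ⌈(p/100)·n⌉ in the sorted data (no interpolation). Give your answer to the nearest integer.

325

Sorted: 154, 156, 165, 209, 232, 237, 253, 258, 265, 267, 271, 276, 280, 301, 305, 310, 316, 325, 328.
n = 19.
Position = ⌈90/100 · 19⌉ = ⌈17.1⌉ = 18.
The value at rank 18 is 325.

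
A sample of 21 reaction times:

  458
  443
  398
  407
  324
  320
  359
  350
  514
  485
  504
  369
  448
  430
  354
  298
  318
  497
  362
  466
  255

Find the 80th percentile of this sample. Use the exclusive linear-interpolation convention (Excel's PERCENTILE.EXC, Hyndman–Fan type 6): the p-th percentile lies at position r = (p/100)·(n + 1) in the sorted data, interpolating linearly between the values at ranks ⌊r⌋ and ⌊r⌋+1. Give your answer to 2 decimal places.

477.40

Sorted: 255, 298, 318, 320, 324, 350, 354, 359, 362, 369, 398, 407, 430, 443, 448, 458, 466, 485, 497, 504, 514.
n = 21.
r = (80/100)·(21 + 1) = 17.6.
Rank 17 is 466 and rank 18 is 485.
Interpolate: 466 + 0.6·(485 − 466) = 466 + 0.6·19 = 477.4.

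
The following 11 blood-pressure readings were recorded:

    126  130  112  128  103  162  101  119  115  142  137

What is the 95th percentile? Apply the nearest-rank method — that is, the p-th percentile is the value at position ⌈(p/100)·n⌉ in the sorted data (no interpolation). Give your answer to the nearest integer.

162

Sorted: 101, 103, 112, 115, 119, 126, 128, 130, 137, 142, 162.
n = 11.
Position = ⌈95/100 · 11⌉ = ⌈10.45⌉ = 11.
The value at rank 11 is 162.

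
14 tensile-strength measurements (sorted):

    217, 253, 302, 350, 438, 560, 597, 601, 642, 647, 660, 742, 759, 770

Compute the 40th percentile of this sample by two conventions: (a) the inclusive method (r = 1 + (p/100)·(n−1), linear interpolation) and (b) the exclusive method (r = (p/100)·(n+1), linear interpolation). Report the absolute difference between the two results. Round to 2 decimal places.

7.40

n = 14.
(a) r = 6.2; between ranks 6 (560) and 7 (597): 567.4.
(b) r = 6 → value at rank 6 = 560.
|567.4 − 560| = 7.4.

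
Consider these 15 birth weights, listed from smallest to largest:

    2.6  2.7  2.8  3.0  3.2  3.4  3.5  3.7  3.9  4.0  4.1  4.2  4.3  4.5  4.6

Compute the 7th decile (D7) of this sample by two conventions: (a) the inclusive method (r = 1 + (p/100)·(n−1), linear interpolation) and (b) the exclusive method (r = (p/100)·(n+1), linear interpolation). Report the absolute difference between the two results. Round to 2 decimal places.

0.04

n = 15.
(a) r = 10.8; between ranks 10 (4.0) and 11 (4.1): 4.08.
(b) r = 11.2; between ranks 11 (4.1) and 12 (4.2): 4.12.
|4.08 − 4.12| = 0.04.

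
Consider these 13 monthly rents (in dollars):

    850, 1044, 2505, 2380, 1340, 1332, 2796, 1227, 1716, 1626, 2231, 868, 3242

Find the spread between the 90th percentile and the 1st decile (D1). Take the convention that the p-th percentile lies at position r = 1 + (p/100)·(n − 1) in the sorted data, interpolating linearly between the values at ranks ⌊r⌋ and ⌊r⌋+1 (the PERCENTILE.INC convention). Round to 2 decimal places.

1834.60

Sorted: 850, 868, 1044, 1227, 1332, 1340, 1626, 1716, 2231, 2380, 2505, 2796, 3242.
n = 13.
P10: r = 2.2; ranks 2–3 are 868, 1044; interpolating gives 903.2.
P90: r = 11.8; ranks 11–12 are 2505, 2796; interpolating gives 2737.8.
Difference: 2737.8 − 903.2 = 1834.6.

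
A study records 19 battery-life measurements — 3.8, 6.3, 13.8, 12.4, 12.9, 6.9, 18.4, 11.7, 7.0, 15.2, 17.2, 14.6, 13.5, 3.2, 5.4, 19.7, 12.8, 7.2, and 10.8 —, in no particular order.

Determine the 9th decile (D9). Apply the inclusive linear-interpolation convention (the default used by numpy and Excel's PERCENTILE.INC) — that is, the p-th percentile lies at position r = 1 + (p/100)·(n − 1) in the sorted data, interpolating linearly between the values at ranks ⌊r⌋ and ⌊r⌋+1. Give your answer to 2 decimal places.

Sorted: 3.2, 3.8, 5.4, 6.3, 6.9, 7.0, 7.2, 10.8, 11.7, 12.4, 12.8, 12.9, 13.5, 13.8, 14.6, 15.2, 17.2, 18.4, 19.7.
n = 19.
r = 1 + (90/100)·(19 − 1) = 1 + 16.2 = 17.2.
Rank 17 is 17.2 and rank 18 is 18.4.
Interpolate: 17.2 + 0.2·(18.4 − 17.2) = 17.2 + 0.2·1.2 = 17.44.

17.44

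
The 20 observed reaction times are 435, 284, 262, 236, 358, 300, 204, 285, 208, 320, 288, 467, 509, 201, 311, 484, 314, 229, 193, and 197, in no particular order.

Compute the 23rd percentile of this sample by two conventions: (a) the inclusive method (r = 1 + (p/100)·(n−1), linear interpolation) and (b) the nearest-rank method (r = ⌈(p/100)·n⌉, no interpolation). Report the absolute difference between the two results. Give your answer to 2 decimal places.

Sorted: 193, 197, 201, 204, 208, 229, 236, 262, 284, 285, 288, 300, 311, 314, 320, 358, 435, 467, 484, 509.
n = 20.
(a) r = 5.37; between ranks 5 (208) and 6 (229): 215.77.
(b) the nearest-rank method: rank 5 → 208.
|215.77 − 208| = 7.77.

7.77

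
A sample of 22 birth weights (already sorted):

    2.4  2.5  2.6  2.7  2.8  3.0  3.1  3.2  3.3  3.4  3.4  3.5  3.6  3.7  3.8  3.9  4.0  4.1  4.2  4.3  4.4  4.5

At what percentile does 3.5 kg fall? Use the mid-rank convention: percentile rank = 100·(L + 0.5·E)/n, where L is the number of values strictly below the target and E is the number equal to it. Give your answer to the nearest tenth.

52.3

Count below 3.5: L = 11; count equal: E = 1; n = 22.
Percentile rank = 100·(11 + 0.5·1)/22 = 100·11.5/22 = 52.27.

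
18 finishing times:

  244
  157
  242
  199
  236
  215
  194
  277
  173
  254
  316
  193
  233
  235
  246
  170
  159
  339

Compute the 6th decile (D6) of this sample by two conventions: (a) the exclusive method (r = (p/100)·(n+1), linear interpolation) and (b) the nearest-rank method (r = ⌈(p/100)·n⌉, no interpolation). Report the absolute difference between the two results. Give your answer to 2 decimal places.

Sorted: 157, 159, 170, 173, 193, 194, 199, 215, 233, 235, 236, 242, 244, 246, 254, 277, 316, 339.
n = 18.
(a) r = 11.4; between ranks 11 (236) and 12 (242): 238.4.
(b) the nearest-rank method: rank 11 → 236.
|238.4 − 236| = 2.4.

2.40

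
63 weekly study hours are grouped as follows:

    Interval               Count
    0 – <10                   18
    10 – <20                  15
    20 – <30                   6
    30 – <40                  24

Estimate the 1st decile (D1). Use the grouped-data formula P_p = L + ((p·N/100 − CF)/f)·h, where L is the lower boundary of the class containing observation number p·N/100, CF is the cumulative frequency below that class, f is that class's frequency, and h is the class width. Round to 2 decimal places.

3.50

N = 63; target position k = 10/100 · 63 = 6.3.
Cumulative frequencies: 18, 33, 39, 63.
Observation 6.3 falls in the class 0 – <10.
L = 0, CF = 0, f = 18, h = 10.
P10 = 0 + ((6.3 − 0)/18)·10 = 0 + 3.5 = 3.5.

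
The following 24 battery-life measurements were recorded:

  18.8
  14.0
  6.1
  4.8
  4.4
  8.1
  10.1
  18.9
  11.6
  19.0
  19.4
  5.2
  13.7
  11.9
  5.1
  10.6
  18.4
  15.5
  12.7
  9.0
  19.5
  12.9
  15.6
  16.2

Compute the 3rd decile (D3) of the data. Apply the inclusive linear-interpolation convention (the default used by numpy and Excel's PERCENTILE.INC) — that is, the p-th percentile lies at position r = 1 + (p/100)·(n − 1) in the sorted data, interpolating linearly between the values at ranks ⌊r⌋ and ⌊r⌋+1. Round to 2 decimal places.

Sorted: 4.4, 4.8, 5.1, 5.2, 6.1, 8.1, 9.0, 10.1, 10.6, 11.6, 11.9, 12.7, 12.9, 13.7, 14.0, 15.5, 15.6, 16.2, 18.4, 18.8, 18.9, 19.0, 19.4, 19.5.
n = 24.
r = 1 + (30/100)·(24 − 1) = 1 + 6.9 = 7.9.
Rank 7 is 9.0 and rank 8 is 10.1.
Interpolate: 9.0 + 0.9·(10.1 − 9.0) = 9.0 + 0.9·1.1 = 9.99.

9.99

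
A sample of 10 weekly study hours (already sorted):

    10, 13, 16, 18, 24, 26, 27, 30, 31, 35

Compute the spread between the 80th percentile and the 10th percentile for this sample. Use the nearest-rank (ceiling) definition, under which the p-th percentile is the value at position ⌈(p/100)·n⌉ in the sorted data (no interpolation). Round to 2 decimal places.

20.00

n = 10.
P10: rank ⌈10/100·10⌉ = 1 → 10.
P80: rank ⌈80/100·10⌉ = 8 → 30.
Difference: 30 − 10 = 20.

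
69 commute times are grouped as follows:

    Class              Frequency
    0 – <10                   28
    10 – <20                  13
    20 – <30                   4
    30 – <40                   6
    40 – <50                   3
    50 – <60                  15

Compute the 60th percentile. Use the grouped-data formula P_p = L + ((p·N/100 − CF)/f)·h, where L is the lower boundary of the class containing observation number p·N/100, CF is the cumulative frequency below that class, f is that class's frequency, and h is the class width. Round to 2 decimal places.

N = 69; target position k = 60/100 · 69 = 41.4.
Cumulative frequencies: 28, 41, 45, 51, 54, 69.
Observation 41.4 falls in the class 20 – <30.
L = 20, CF = 41, f = 4, h = 10.
P60 = 20 + ((41.4 − 41)/4)·10 = 20 + 1 = 21.

21.00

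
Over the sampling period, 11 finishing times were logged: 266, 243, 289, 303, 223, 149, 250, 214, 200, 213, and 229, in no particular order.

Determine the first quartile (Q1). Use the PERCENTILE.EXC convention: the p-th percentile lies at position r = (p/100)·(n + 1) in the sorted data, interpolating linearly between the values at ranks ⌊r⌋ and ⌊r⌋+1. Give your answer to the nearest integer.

Sorted: 149, 200, 213, 214, 223, 229, 243, 250, 266, 289, 303.
n = 11.
r = (25/100)·(11 + 1) = 3.
r is an integer, so P25 is the value at rank 3: 213.

213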